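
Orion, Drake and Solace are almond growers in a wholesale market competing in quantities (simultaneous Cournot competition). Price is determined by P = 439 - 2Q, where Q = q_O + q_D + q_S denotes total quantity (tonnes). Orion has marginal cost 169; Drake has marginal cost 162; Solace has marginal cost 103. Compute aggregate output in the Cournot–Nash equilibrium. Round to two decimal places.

Orion's profit: π_O = (439 - 2Q)q_O - (169q_O). Setting ∂π_O/∂q_O = 0: 270 - 4q_O - 2(q_D + q_S) = 0.
Drake's first-order condition: 277 - 4q_D - 2(q_O + q_S) = 0.
Solace's first-order condition: 336 - 4q_S - 2(q_O + q_D) = 0.
Summing all 3 equations gives 883 − 8Q = 0, hence Q = 883/8.
Back-substituting: q_O = (270 − 883/4)/2 = 197/8, q_D = (277 − 883/4)/2 = 225/8, q_S = (336 − 883/4)/2 = 461/8.
Total output Q = 197/8 + 225/8 + 461/8 = 883/8.

110.38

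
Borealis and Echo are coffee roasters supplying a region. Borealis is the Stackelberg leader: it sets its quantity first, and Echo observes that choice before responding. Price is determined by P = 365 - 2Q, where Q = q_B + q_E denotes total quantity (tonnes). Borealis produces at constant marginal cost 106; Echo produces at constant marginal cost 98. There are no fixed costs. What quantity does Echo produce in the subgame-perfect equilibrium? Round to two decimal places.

Solve by backward induction. Given q_B, the follower Echo maximises π_E = (365 - 2q_B - 2q_E)q_E - 98q_E.
Follower FOC: 267 - 2q_B - 4q_E = 0, so q_E(q_B) = (267 - 2q_B)/4.
The leader anticipates this reaction. Substituting into P = 365 - 2Q gives P = 463/2 - q_B, so π_B = (463/2 - q_B)q_B - 106q_B.
The leader's first-order condition 251/2 - 2q_B = 0 yields q_B = 251/4.
Then q_E = (267 - 2·(251/4))/4 = 283/8.

35.38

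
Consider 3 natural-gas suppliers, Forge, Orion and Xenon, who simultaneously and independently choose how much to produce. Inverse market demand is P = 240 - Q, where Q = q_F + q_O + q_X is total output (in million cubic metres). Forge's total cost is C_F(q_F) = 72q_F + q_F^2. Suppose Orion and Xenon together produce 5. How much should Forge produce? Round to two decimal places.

40.75

With rivals' combined output fixed at 5, Forge's profit is π_F = (240 - 5 - q_F)q_F - (72q_F + q_F²) = (235 - q_F)q_F - (72q_F + q_F²).
∂π_F/∂q_F = 163 - 4q_F = 0, so q_F = 163/4.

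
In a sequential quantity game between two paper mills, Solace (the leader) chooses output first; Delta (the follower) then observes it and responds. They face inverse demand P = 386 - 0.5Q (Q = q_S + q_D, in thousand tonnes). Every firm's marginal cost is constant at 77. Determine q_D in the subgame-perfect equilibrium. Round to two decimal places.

154.50

The follower Delta best-responds to any q_S: π_D = (386 - 0.5Q)q_D - 77q_D.
Setting the follower's marginal profit to zero, 309 - (1/2)q_S - q_D = 0, i.e. q_D = (309 - (1/2)q_S).
Solace substitutes q_D(q_S) into its own profit: π_S = q_S(386 - (1/2)q_S - (309 - (1/2)q_S)/2) - 77q_S = (463/2 - (1/4)q_S)q_S - 77q_S.
Leader FOC: 309/2 - (1/2)q_S = 0, so q_S = 309.
Then q_D = (309 - (1/2)·309) = 309/2.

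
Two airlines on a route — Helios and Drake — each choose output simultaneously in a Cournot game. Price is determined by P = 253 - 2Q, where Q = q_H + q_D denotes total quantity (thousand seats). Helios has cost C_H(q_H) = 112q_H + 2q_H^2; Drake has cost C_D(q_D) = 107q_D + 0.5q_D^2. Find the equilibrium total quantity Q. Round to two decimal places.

Helios's profit: π_H = (253 - 2Q)q_H - (112q_H + 2q_H²). Setting ∂π_H/∂q_H = 0: 141 - 8q_H - 2(q_D) = 0.
Drake's profit: π_D = (253 - 2Q)q_D - (107q_D + (1/2)q_D²). Setting ∂π_D/∂q_D = 0: 146 - 5q_D - 2(q_H) = 0.
So q_H = (141 - 2q_D)/8 and q_D = (146 - 2q_H)/5.
Solving the pair: q_H = 413/36, q_D = 443/18.
Total output Q = 413/36 + 443/18 = 433/12.

36.08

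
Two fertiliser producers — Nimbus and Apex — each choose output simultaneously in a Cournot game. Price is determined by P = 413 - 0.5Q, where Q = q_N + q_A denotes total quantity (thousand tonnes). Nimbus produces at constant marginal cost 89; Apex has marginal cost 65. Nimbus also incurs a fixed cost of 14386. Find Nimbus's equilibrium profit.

5614

Nimbus's profit: π_N = (413 - 0.5Q)q_N - (89q_N). Setting ∂π_N/∂q_N = 0: 324 - q_N - (1/2)(q_A) = 0.
Apex's profit: π_A = (413 - 0.5Q)q_A - (65q_A). Setting ∂π_A/∂q_A = 0: 348 - q_A - (1/2)(q_N) = 0.
Rearranging gives the reaction functions q_N = (324 - (1/2)q_A) and q_A = (348 - (1/2)q_N).
Substituting one into the other gives q_N = 200 and q_A = 248.
Price P = 413 - (1/2)·448 = 189.
Nimbus's profit: (189 - 89)·200 - 14386 = 5614.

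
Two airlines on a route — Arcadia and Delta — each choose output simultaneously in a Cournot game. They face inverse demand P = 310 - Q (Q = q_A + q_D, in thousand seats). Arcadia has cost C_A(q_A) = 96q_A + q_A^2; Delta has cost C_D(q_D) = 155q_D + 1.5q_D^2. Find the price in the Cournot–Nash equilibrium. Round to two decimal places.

Arcadia's profit: π_A = (310 - Q)q_A - (96q_A + q_A²). Setting ∂π_A/∂q_A = 0: 214 - 4q_A - (q_D) = 0.
Delta's profit: π_D = (310 - Q)q_D - (155q_D + (3/2)q_D²). Setting ∂π_D/∂q_D = 0: 155 - 5q_D - (q_A) = 0.
Rearranging gives the reaction functions q_A = (214 - q_D)/4 and q_D = (155 - q_A)/5.
Substituting one into the other gives q_A = 915/19 and q_D = 406/19.
Total output Q = 1321/19, so price P = 310 - 1321/19 = 240.4737.

240.47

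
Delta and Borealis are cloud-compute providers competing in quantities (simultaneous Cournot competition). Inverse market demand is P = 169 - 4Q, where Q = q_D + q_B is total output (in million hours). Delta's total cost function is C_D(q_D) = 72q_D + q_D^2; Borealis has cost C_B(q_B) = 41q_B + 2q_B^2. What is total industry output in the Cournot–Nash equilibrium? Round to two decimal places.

14.85

Delta's profit: π_D = (169 - 4Q)q_D - (72q_D + q_D²). Setting ∂π_D/∂q_D = 0: 97 - 10q_D - 4(q_B) = 0.
Borealis's profit: π_B = (169 - 4Q)q_B - (41q_B + 2q_B²). Setting ∂π_B/∂q_B = 0: 128 - 12q_B - 4(q_D) = 0.
So q_D = (97 - 4q_B)/10 and q_B = (128 - 4q_D)/12.
Solving the pair: q_D = 163/26, q_B = 223/26.
Total output Q = 163/26 + 223/26 = 193/13.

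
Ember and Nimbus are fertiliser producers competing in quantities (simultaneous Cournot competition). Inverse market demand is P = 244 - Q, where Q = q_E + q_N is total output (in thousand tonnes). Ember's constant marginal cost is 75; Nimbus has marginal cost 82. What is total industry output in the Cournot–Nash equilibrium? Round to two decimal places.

110.33

Ember's profit: π_E = (244 - Q)q_E - (75q_E). Setting ∂π_E/∂q_E = 0: 169 - 2q_E - (q_N) = 0.
Nimbus's profit: π_N = (244 - Q)q_N - (82q_N). Setting ∂π_N/∂q_N = 0: 162 - 2q_N - (q_E) = 0.
Best responses: q_E = (169 - q_N)/2, q_N = (162 - q_E)/2.
Substituting one into the other gives q_E = 176/3 and q_N = 155/3.
Total output Q = 176/3 + 155/3 = 331/3.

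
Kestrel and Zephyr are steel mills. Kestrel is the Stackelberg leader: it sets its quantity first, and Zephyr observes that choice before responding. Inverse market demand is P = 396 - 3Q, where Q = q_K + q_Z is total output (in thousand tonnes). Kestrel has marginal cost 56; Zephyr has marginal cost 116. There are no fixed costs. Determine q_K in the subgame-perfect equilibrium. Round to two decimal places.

66.67

Solve by backward induction. Given q_K, the follower Zephyr maximises π_Z = (396 - 3q_K - 3q_Z)q_Z - 116q_Z.
∂π_Z/∂q_Z = 280 - 3q_K - 6q_Z = 0 gives the reaction function q_Z = (280 - 3q_K)/6.
The leader anticipates this reaction. Substituting into P = 396 - 3Q gives P = 256 - (3/2)q_K, so π_K = (256 - (3/2)q_K)q_K - 56q_K.
The leader's first-order condition 200 - 3q_K = 0 yields q_K = 200/3.
Then q_Z = (280 - 3·(200/3))/6 = 40/3.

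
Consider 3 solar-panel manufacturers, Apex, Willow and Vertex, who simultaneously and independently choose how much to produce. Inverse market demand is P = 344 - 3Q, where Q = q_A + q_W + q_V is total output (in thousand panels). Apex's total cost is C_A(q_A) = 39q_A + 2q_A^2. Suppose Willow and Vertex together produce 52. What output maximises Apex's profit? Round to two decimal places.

With rivals' combined output fixed at 52, Apex's profit is π_A = (344 - 3·52 - 3q_A)q_A - (39q_A + 2q_A²) = (188 - 3q_A)q_A - (39q_A + 2q_A²).
∂π_A/∂q_A = 149 - 10q_A = 0, so q_A = 149/10.

14.90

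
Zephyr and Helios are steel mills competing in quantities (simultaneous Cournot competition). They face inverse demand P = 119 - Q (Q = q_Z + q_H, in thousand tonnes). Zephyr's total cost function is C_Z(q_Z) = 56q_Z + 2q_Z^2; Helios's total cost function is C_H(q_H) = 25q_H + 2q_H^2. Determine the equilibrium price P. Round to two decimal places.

Zephyr's profit: π_Z = (119 - Q)q_Z - (56q_Z + 2q_Z²). Setting ∂π_Z/∂q_Z = 0: 63 - 6q_Z - (q_H) = 0.
Helios's profit: π_H = (119 - Q)q_H - (25q_H + 2q_H²). Setting ∂π_H/∂q_H = 0: 94 - 6q_H - (q_Z) = 0.
Best responses: q_Z = (63 - q_H)/6, q_H = (94 - q_Z)/6.
Substituting one into the other gives q_Z = 284/35 and q_H = 501/35.
Total output Q = 157/7, so price P = 119 - 157/7 = 676/7.

96.57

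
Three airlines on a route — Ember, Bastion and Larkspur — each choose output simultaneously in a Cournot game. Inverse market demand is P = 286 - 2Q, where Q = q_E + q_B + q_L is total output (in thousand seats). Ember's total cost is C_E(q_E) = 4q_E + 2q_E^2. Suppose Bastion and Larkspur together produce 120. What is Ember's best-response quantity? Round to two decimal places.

With rivals' combined output fixed at 120, Ember's profit is π_E = (286 - 2·120 - 2q_E)q_E - (4q_E + 2q_E²) = (46 - 2q_E)q_E - (4q_E + 2q_E²).
∂π_E/∂q_E = 42 - 8q_E = 0, so q_E = 21/4.

5.25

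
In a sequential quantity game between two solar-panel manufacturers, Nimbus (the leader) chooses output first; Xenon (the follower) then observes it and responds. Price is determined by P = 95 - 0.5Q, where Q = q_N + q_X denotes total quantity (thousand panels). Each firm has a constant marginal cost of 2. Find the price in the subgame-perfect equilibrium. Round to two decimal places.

25.25

Solve by backward induction. Given q_N, the follower Xenon maximises π_X = (95 - (1/2)q_N - (1/2)q_X)q_X - 2q_X.
Setting the follower's marginal profit to zero, 93 - (1/2)q_N - q_X = 0, i.e. q_X = (93 - (1/2)q_N).
The leader anticipates this reaction. Substituting into P = 95 - 0.5Q gives P = 97/2 - (1/4)q_N, so π_N = (97/2 - (1/4)q_N)q_N - 2q_N.
Leader FOC: 93/2 - (1/2)q_N = 0, so q_N = 93.
Then q_X = (93 - (1/2)·93) = 93/2.
Total output Q = 279/2, so price P = 95 - (1/2)·(279/2) = 101/4.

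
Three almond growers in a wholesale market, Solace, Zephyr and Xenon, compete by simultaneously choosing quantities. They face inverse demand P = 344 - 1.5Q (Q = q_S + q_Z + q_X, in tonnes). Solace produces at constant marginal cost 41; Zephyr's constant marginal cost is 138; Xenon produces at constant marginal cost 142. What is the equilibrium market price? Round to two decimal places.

Solace's profit: π_S = (344 - 1.5Q)q_S - (41q_S). Setting ∂π_S/∂q_S = 0: 303 - 3q_S - (3/2)(q_Z + q_X) = 0.
Zephyr's first-order condition: 206 - 3q_Z - (3/2)(q_S + q_X) = 0.
Xenon's profit: π_X = (344 - 1.5Q)q_X - (142q_X). Setting ∂π_X/∂q_X = 0: 202 - 3q_X - (3/2)(q_S + q_Z) = 0.
Adding the 3 conditions: 711 − 3Q − 3Q = 0, i.e. Q = 237/2.
Back-substituting: q_S = (303 − 711/4)/(3/2) = 167/2, q_Z = (206 − 711/4)/(3/2) = 113/6, q_X = (202 − 711/4)/(3/2) = 97/6.
Total output Q = 237/2, so price P = 344 - (3/2)·(237/2) = 665/4.

166.25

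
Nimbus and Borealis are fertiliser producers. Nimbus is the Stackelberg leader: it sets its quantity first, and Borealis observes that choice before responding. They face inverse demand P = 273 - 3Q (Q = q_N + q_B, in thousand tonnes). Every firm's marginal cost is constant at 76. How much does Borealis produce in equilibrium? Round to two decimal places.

Solve by backward induction. Given q_N, the follower Borealis maximises π_B = (273 - 3q_N - 3q_B)q_B - 76q_B.
∂π_B/∂q_B = 197 - 3q_N - 6q_B = 0 gives the reaction function q_B = (197 - 3q_N)/6.
The leader anticipates this reaction. Substituting into P = 273 - 3Q gives P = 349/2 - (3/2)q_N, so π_N = (349/2 - (3/2)q_N)q_N - 76q_N.
Maximising: ∂π_N/∂q_N = 197/2 - 3q_N = 0, giving q_N = 197/6.
Then q_B = (197 - 3·(197/6))/6 = 197/12.

16.42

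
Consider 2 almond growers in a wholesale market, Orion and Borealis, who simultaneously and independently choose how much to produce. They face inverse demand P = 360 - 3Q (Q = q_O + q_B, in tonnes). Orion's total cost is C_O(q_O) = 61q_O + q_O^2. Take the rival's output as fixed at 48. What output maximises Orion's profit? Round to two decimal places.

With the rival's output fixed at 48, Orion's profit is π_O = (360 - 3·48 - 3q_O)q_O - (61q_O + q_O²) = (216 - 3q_O)q_O - (61q_O + q_O²).
∂π_O/∂q_O = 155 - 8q_O = 0, so q_O = 155/8.

19.38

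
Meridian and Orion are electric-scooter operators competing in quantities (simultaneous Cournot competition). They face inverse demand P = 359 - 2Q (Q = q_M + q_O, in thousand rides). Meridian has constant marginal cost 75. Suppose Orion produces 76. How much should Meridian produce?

33

With the rival's output fixed at 76, Meridian's profit is π_M = (359 - 2·76 - 2q_M)q_M - (75q_M) = (207 - 2q_M)q_M - (75q_M).
∂π_M/∂q_M = 132 - 4q_M = 0, so q_M = 33.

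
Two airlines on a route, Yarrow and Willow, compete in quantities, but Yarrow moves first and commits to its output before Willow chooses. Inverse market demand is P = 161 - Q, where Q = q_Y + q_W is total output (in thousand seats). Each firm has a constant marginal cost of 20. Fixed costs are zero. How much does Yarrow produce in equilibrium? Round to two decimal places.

70.50

Solve by backward induction. Given q_Y, the follower Willow maximises π_W = (161 - q_Y - q_W)q_W - 20q_W.
Setting the follower's marginal profit to zero, 141 - q_Y - 2q_W = 0, i.e. q_W = (141 - q_Y)/2.
Yarrow substitutes q_W(q_Y) into its own profit: π_Y = q_Y(161 - q_Y - (141 - q_Y)/2) - 20q_Y = (181/2 - (1/2)q_Y)q_Y - 20q_Y.
The leader's first-order condition 141/2 - q_Y = 0 yields q_Y = 141/2.
Then q_W = (141 - 141/2)/2 = 141/4.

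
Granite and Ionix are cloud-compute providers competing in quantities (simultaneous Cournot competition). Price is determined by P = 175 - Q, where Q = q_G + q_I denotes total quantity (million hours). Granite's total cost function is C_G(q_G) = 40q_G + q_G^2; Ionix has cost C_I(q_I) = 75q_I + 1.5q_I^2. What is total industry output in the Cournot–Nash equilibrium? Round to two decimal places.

44.21

Granite's profit: π_G = (175 - Q)q_G - (40q_G + q_G²). Setting ∂π_G/∂q_G = 0: 135 - 4q_G - (q_I) = 0.
Ionix's profit: π_I = (175 - Q)q_I - (75q_I + (3/2)q_I²). Setting ∂π_I/∂q_I = 0: 100 - 5q_I - (q_G) = 0.
So q_G = (135 - q_I)/4 and q_I = (100 - q_G)/5.
Substituting one into the other gives q_G = 575/19 and q_I = 265/19.
Total output Q = 575/19 + 265/19 = 840/19.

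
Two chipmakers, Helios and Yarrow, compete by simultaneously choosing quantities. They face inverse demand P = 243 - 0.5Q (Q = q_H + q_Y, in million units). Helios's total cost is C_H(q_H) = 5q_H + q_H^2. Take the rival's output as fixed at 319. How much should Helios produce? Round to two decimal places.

26.17

With the rival's output fixed at 319, Helios's profit is π_H = (243 - (1/2)·319 - (1/2)q_H)q_H - (5q_H + q_H²) = (167/2 - (1/2)q_H)q_H - (5q_H + q_H²).
∂π_H/∂q_H = 157/2 - 3q_H = 0, so q_H = 157/6.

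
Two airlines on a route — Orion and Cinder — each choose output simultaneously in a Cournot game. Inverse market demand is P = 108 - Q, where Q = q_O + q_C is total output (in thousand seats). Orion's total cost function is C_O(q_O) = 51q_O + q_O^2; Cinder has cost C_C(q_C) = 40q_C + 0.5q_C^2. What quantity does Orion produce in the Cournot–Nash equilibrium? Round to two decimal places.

Orion's profit: π_O = (108 - Q)q_O - (51q_O + q_O²). Setting ∂π_O/∂q_O = 0: 57 - 4q_O - (q_C) = 0.
Cinder's first-order condition: 68 - 3q_C - (q_O) = 0.
Best responses: q_O = (57 - q_C)/4, q_C = (68 - q_O)/3.
Substituting one into the other gives q_O = 103/11 and q_C = 215/11.

9.36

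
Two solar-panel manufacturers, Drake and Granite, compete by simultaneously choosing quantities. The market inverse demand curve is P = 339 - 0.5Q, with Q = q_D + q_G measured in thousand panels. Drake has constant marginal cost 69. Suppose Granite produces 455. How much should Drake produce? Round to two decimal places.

With the rival's output fixed at 455, Drake's profit is π_D = (339 - (1/2)·455 - (1/2)q_D)q_D - (69q_D) = (223/2 - (1/2)q_D)q_D - (69q_D).
∂π_D/∂q_D = 85/2 - q_D = 0, so q_D = 85/2.

42.50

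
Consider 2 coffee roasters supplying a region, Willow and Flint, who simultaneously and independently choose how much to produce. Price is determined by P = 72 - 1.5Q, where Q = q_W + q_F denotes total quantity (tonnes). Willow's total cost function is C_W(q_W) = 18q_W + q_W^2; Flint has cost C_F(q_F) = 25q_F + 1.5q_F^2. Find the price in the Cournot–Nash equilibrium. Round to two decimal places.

Willow's profit: π_W = (72 - 1.5Q)q_W - (18q_W + q_W²). Setting ∂π_W/∂q_W = 0: 54 - 5q_W - (3/2)(q_F) = 0.
Flint's first-order condition: 47 - 6q_F - (3/2)(q_W) = 0.
So q_W = (54 - (3/2)q_F)/5 and q_F = (47 - (3/2)q_W)/6.
Substituting one into the other gives q_W = 338/37 and q_F = 616/111.
Total output Q = 1630/111, so price P = 72 - (3/2)·(1630/111) = 1849/37.

49.97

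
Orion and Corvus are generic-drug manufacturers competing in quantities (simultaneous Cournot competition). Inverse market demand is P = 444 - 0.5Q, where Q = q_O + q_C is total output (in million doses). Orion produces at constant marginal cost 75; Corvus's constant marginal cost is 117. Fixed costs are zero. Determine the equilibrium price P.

Orion's profit: π_O = (444 - 0.5Q)q_O - (75q_O). Setting ∂π_O/∂q_O = 0: 369 - q_O - (1/2)(q_C) = 0.
Corvus's profit: π_C = (444 - 0.5Q)q_C - (117q_C). Setting ∂π_C/∂q_C = 0: 327 - q_C - (1/2)(q_O) = 0.
So q_O = (369 - (1/2)q_C) and q_C = (327 - (1/2)q_O).
Substituting one into the other gives q_O = 274 and q_C = 190.
Total output Q = 464, so price P = 444 - (1/2)·464 = 212.

212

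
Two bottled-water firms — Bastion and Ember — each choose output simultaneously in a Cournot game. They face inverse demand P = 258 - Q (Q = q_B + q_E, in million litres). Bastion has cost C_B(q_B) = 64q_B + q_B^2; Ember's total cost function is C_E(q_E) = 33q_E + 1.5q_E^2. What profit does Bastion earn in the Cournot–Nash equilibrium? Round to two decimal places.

Bastion's profit: π_B = (258 - Q)q_B - (64q_B + q_B²). Setting ∂π_B/∂q_B = 0: 194 - 4q_B - (q_E) = 0.
Ember's profit: π_E = (258 - Q)q_E - (33q_E + (3/2)q_E²). Setting ∂π_E/∂q_E = 0: 225 - 5q_E - (q_B) = 0.
So q_B = (194 - q_E)/4 and q_E = (225 - q_B)/5.
Solving the pair: q_B = 745/19, q_E = 706/19.
Price P = 258 - 1451/19 = 181.6316.
Bastion's profit: 181.6316·(745/19) - 64·(745/19) - (745/19)² = 3074.9307.

3074.93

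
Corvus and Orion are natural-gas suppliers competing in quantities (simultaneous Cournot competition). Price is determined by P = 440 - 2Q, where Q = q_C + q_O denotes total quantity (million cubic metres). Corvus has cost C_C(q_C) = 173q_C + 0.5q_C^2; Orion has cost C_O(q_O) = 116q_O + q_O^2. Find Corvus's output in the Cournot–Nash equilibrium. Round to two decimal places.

Corvus's profit: π_C = (440 - 2Q)q_C - (173q_C + (1/2)q_C²). Setting ∂π_C/∂q_C = 0: 267 - 5q_C - 2(q_O) = 0.
Orion's first-order condition: 324 - 6q_O - 2(q_C) = 0.
Rearranging gives the reaction functions q_C = (267 - 2q_O)/5 and q_O = (324 - 2q_C)/6.
Substituting one into the other gives q_C = 477/13 and q_O = 543/13.

36.69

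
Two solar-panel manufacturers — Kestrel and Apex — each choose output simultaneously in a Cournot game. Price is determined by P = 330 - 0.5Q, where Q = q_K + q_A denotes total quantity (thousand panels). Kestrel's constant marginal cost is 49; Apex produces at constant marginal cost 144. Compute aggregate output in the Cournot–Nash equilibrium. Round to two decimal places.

311.33

Kestrel's profit: π_K = (330 - 0.5Q)q_K - (49q_K). Setting ∂π_K/∂q_K = 0: 281 - q_K - (1/2)(q_A) = 0.
Apex's profit: π_A = (330 - 0.5Q)q_A - (144q_A). Setting ∂π_A/∂q_A = 0: 186 - q_A - (1/2)(q_K) = 0.
So q_K = (281 - (1/2)q_A) and q_A = (186 - (1/2)q_K).
Solving the pair: q_K = 752/3, q_A = 182/3.
Total output Q = 752/3 + 182/3 = 934/3.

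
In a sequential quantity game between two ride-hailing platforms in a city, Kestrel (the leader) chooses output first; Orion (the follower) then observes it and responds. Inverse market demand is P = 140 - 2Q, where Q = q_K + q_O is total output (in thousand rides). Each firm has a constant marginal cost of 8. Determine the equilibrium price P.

The follower Orion best-responds to any q_K: π_O = (140 - 2Q)q_O - 8q_O.
∂π_O/∂q_O = 132 - 2q_K - 4q_O = 0 gives the reaction function q_O = (132 - 2q_K)/4.
The leader anticipates this reaction. Substituting into P = 140 - 2Q gives P = 74 - q_K, so π_K = (74 - q_K)q_K - 8q_K.
The leader's first-order condition 66 - 2q_K = 0 yields q_K = 33.
Then q_O = (132 - 2·33)/4 = 33/2.
Total output Q = 99/2, so price P = 140 - 2·(99/2) = 41.

41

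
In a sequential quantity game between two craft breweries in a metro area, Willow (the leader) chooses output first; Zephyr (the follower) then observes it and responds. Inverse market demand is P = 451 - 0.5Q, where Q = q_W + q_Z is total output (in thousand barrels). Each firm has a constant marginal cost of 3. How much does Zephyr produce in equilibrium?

The follower Zephyr best-responds to any q_W: π_Z = (451 - 0.5Q)q_Z - 3q_Z.
Follower FOC: 448 - (1/2)q_W - q_Z = 0, so q_Z(q_W) = (448 - (1/2)q_W).
The leader anticipates this reaction. Substituting into P = 451 - 0.5Q gives P = 227 - (1/4)q_W, so π_W = (227 - (1/4)q_W)q_W - 3q_W.
The leader's first-order condition 224 - (1/2)q_W = 0 yields q_W = 448.
Then q_Z = (448 - (1/2)·448) = 224.

224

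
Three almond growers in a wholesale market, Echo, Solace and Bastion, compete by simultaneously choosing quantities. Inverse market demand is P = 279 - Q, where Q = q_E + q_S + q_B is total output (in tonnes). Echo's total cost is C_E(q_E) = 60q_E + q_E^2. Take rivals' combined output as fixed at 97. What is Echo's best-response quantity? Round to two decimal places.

With rivals' combined output fixed at 97, Echo's profit is π_E = (279 - 97 - q_E)q_E - (60q_E + q_E²) = (182 - q_E)q_E - (60q_E + q_E²).
∂π_E/∂q_E = 122 - 4q_E = 0, so q_E = 61/2.

30.50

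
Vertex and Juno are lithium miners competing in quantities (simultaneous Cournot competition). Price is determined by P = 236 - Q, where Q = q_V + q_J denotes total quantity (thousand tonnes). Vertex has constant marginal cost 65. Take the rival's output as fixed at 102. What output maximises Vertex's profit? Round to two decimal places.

34.50

With the rival's output fixed at 102, Vertex's profit is π_V = (236 - 102 - q_V)q_V - (65q_V) = (134 - q_V)q_V - (65q_V).
∂π_V/∂q_V = 69 - 2q_V = 0, so q_V = 69/2.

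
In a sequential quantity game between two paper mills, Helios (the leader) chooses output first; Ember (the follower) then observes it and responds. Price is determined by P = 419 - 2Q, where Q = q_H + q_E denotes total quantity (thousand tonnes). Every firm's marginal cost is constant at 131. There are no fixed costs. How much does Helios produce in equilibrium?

The follower Ember best-responds to any q_H: π_E = (419 - 2Q)q_E - 131q_E.
∂π_E/∂q_E = 288 - 2q_H - 4q_E = 0 gives the reaction function q_E = (288 - 2q_H)/4.
The leader anticipates this reaction. Substituting into P = 419 - 2Q gives P = 275 - q_H, so π_H = (275 - q_H)q_H - 131q_H.
The leader's first-order condition 144 - 2q_H = 0 yields q_H = 72.
Then q_E = (288 - 2·72)/4 = 36.

72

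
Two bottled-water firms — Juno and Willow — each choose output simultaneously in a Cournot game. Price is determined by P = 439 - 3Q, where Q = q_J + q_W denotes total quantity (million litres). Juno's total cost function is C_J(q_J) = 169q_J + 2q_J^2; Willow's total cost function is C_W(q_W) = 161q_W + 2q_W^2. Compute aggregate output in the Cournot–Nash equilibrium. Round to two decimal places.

42.15

Juno's profit: π_J = (439 - 3Q)q_J - (169q_J + 2q_J²). Setting ∂π_J/∂q_J = 0: 270 - 10q_J - 3(q_W) = 0.
Willow's first-order condition: 278 - 10q_W - 3(q_J) = 0.
So q_J = (270 - 3q_W)/10 and q_W = (278 - 3q_J)/10.
Substituting one into the other gives q_J = 1866/91 and q_W = 1970/91.
Total output Q = 1866/91 + 1970/91 = 548/13.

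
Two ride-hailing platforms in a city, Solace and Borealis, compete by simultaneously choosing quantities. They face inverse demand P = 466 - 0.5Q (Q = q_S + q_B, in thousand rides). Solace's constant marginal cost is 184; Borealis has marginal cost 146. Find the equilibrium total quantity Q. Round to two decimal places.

Solace's profit: π_S = (466 - 0.5Q)q_S - (184q_S). Setting ∂π_S/∂q_S = 0: 282 - q_S - (1/2)(q_B) = 0.
Borealis's first-order condition: 320 - q_B - (1/2)(q_S) = 0.
Rearranging gives the reaction functions q_S = (282 - (1/2)q_B) and q_B = (320 - (1/2)q_S).
Substituting one into the other gives q_S = 488/3 and q_B = 716/3.
Total output Q = 488/3 + 716/3 = 1204/3.

401.33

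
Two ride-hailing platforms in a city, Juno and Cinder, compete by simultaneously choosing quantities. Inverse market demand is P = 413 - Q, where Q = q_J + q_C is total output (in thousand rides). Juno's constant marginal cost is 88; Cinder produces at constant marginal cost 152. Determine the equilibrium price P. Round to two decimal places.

Juno's profit: π_J = (413 - Q)q_J - (88q_J). Setting ∂π_J/∂q_J = 0: 325 - 2q_J - (q_C) = 0.
Cinder's first-order condition: 261 - 2q_C - (q_J) = 0.
So q_J = (325 - q_C)/2 and q_C = (261 - q_J)/2.
Solving the pair: q_J = 389/3, q_C = 197/3.
Total output Q = 586/3, so price P = 413 - 586/3 = 653/3.

217.67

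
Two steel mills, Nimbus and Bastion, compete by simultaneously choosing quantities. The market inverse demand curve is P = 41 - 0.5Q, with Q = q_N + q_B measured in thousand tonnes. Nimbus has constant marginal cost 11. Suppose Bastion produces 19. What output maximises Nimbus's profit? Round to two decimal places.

20.50

With the rival's output fixed at 19, Nimbus's profit is π_N = (41 - (1/2)·19 - (1/2)q_N)q_N - (11q_N) = (63/2 - (1/2)q_N)q_N - (11q_N).
∂π_N/∂q_N = 41/2 - q_N = 0, so q_N = 41/2.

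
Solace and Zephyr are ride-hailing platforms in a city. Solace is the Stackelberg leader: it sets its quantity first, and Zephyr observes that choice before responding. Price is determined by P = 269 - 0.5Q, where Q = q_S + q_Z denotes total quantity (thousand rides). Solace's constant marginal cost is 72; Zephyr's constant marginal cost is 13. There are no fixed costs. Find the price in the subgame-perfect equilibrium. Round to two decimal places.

Solve by backward induction. Given q_S, the follower Zephyr maximises π_Z = (269 - (1/2)q_S - (1/2)q_Z)q_Z - 13q_Z.
∂π_Z/∂q_Z = 256 - (1/2)q_S - q_Z = 0 gives the reaction function q_Z = (256 - (1/2)q_S).
Solace substitutes q_Z(q_S) into its own profit: π_S = q_S(269 - (1/2)q_S - (256 - (1/2)q_S)/2) - 72q_S = (141 - (1/4)q_S)q_S - 72q_S.
Leader FOC: 69 - (1/2)q_S = 0, so q_S = 138.
Then q_Z = (256 - (1/2)·138) = 187.
Total output Q = 325, so price P = 269 - (1/2)·325 = 213/2.

106.50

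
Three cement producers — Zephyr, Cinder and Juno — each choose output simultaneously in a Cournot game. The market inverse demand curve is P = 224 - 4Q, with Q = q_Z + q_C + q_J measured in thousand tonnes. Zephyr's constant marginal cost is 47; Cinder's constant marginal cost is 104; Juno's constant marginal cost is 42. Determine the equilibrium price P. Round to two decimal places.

Zephyr's profit: π_Z = (224 - 4Q)q_Z - (47q_Z). Setting ∂π_Z/∂q_Z = 0: 177 - 8q_Z - 4(q_C + q_J) = 0.
Cinder's first-order condition: 120 - 8q_C - 4(q_Z + q_J) = 0.
Juno's profit: π_J = (224 - 4Q)q_J - (42q_J). Setting ∂π_J/∂q_J = 0: 182 - 8q_J - 4(q_Z + q_C) = 0.
Adding the 3 first-order conditions: 479 − 16Q = 0, so Q = 479/16.
Back-substituting: q_Z = (177 − 479/4)/4 = 229/16, q_C = (120 − 479/4)/4 = 1/16, q_J = (182 − 479/4)/4 = 249/16.
Total output Q = 479/16, so price P = 224 - 4·(479/16) = 417/4.

104.25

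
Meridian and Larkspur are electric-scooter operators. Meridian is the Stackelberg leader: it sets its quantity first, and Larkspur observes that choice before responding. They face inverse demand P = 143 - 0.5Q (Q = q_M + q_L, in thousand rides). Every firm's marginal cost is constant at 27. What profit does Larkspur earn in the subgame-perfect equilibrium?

Solve by backward induction. Given q_M, the follower Larkspur maximises π_L = (143 - (1/2)q_M - (1/2)q_L)q_L - 27q_L.
∂π_L/∂q_L = 116 - (1/2)q_M - q_L = 0 gives the reaction function q_L = (116 - (1/2)q_M).
Meridian substitutes q_L(q_M) into its own profit: π_M = q_M(143 - (1/2)q_M - (116 - (1/2)q_M)/2) - 27q_M = (85 - (1/4)q_M)q_M - 27q_M.
Leader FOC: 58 - (1/2)q_M = 0, so q_M = 116.
Then q_L = (116 - (1/2)·116) = 58.
Price P = 143 - (1/2)·174 = 56.
Larkspur's profit: (56 - 27)·58 = 1682.

1682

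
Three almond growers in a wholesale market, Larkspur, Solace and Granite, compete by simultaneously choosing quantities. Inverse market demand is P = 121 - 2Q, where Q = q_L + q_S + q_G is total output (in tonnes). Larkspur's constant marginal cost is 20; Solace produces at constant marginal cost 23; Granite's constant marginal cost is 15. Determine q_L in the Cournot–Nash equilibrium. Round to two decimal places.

Larkspur's profit: π_L = (121 - 2Q)q_L - (20q_L). Setting ∂π_L/∂q_L = 0: 101 - 4q_L - 2(q_S + q_G) = 0.
Solace's profit: π_S = (121 - 2Q)q_S - (23q_S). Setting ∂π_S/∂q_S = 0: 98 - 4q_S - 2(q_L + q_G) = 0.
Granite's first-order condition: 106 - 4q_G - 2(q_L + q_S) = 0.
Adding the 3 conditions: 305 − 4Q − 4Q = 0, i.e. Q = 305/8.
Back-substituting: q_L = (101 − 305/4)/2 = 99/8, q_S = (98 − 305/4)/2 = 87/8, q_G = (106 − 305/4)/2 = 119/8.

12.38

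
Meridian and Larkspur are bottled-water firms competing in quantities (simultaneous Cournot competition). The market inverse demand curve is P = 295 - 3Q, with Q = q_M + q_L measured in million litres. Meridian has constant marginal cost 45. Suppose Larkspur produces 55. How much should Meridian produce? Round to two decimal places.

With the rival's output fixed at 55, Meridian's profit is π_M = (295 - 3·55 - 3q_M)q_M - (45q_M) = (130 - 3q_M)q_M - (45q_M).
∂π_M/∂q_M = 85 - 6q_M = 0, so q_M = 85/6.

14.17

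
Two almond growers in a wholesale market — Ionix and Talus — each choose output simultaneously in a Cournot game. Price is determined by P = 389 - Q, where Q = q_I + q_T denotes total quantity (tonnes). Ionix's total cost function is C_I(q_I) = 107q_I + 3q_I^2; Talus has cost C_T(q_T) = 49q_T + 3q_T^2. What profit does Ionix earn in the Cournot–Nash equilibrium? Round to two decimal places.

3699.73

Ionix's profit: π_I = (389 - Q)q_I - (107q_I + 3q_I²). Setting ∂π_I/∂q_I = 0: 282 - 8q_I - (q_T) = 0.
Talus's profit: π_T = (389 - Q)q_T - (49q_T + 3q_T²). Setting ∂π_T/∂q_T = 0: 340 - 8q_T - (q_I) = 0.
So q_I = (282 - q_T)/8 and q_T = (340 - q_I)/8.
Substituting one into the other gives q_I = 1916/63 and q_T = 38.6984.
Price P = 389 - 622/9 = 319.8889.
Ionix's profit: 319.8889·(1916/63) - 107·(1916/63) - 3(1916/63)² = 3699.7289.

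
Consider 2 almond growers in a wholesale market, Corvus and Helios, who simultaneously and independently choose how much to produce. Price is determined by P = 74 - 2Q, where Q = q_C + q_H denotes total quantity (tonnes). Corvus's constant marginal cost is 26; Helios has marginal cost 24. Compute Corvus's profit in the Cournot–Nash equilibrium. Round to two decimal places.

117.56

Corvus's profit: π_C = (74 - 2Q)q_C - (26q_C). Setting ∂π_C/∂q_C = 0: 48 - 4q_C - 2(q_H) = 0.
Helios's first-order condition: 50 - 4q_H - 2(q_C) = 0.
Rearranging gives the reaction functions q_C = (48 - 2q_H)/4 and q_H = (50 - 2q_C)/4.
Substituting one into the other gives q_C = 23/3 and q_H = 26/3.
Price P = 74 - 2·(49/3) = 124/3.
Corvus's profit: (124/3 - 26)·(23/3) = 1058/9.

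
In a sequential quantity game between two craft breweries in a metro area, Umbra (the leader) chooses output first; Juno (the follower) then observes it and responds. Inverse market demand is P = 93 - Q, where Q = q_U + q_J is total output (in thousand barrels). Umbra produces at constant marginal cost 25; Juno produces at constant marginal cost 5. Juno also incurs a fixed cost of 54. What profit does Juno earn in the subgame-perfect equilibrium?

The follower Juno best-responds to any q_U: π_J = (93 - Q)q_J - 5q_J.
Setting the follower's marginal profit to zero, 88 - q_U - 2q_J = 0, i.e. q_J = (88 - q_U)/2.
Umbra substitutes q_J(q_U) into its own profit: π_U = q_U(93 - q_U - (88 - q_U)/2) - 25q_U = (49 - (1/2)q_U)q_U - 25q_U.
Maximising: ∂π_U/∂q_U = 24 - q_U = 0, giving q_U = 24.
Then q_J = (88 - 24)/2 = 32.
Price P = 93 - 56 = 37.
Juno's profit: (37 - 5)·32 - 54 = 970.

970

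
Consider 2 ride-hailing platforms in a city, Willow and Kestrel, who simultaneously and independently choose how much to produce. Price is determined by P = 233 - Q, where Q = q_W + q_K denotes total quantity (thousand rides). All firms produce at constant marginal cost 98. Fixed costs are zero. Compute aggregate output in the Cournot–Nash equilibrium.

A representative firm's profit is π_i = q_i(233 - Q) - 98q_i.
First-order condition (treating rivals' output as given): 135 - 2q_i - q_j = 0.
With identical firms every q_j equals q_i, so q_j = q_i and 135 = 3q_i, giving q_i = 45.
Total output Q = 45 + 45 = 90.

90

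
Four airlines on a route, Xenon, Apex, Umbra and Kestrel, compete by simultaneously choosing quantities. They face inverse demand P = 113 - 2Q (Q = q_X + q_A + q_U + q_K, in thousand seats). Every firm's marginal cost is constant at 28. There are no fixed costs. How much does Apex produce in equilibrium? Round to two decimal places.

8.50

Each firm earns π_i = (113 - 2Q)q_i - 28q_i.
Setting ∂π_i/∂q_i = 0 with rivals' quantities fixed: 85 - 4q_i - 2·Σ_{j≠i} q_j = 0.
With identical firms every q_j equals q_i, so Σ_{j≠i} q_j = 3q_i and 85 = 10q_i, giving q_i = 17/2.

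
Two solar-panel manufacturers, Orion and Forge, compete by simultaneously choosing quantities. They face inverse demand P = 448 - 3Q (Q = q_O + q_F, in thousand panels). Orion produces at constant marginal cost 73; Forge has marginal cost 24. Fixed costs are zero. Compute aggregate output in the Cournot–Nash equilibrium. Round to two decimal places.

Orion's profit: π_O = (448 - 3Q)q_O - (73q_O). Setting ∂π_O/∂q_O = 0: 375 - 6q_O - 3(q_F) = 0.
Forge's first-order condition: 424 - 6q_F - 3(q_O) = 0.
Rearranging gives the reaction functions q_O = (375 - 3q_F)/6 and q_F = (424 - 3q_O)/6.
Solving the pair: q_O = 326/9, q_F = 473/9.
Total output Q = 326/9 + 473/9 = 799/9.

88.78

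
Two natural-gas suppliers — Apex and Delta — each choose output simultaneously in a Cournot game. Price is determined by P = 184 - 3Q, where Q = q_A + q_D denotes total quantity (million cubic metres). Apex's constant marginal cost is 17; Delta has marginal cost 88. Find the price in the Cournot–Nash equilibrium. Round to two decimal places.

Apex's profit: π_A = (184 - 3Q)q_A - (17q_A). Setting ∂π_A/∂q_A = 0: 167 - 6q_A - 3(q_D) = 0.
Delta's profit: π_D = (184 - 3Q)q_D - (88q_D). Setting ∂π_D/∂q_D = 0: 96 - 6q_D - 3(q_A) = 0.
Rearranging gives the reaction functions q_A = (167 - 3q_D)/6 and q_D = (96 - 3q_A)/6.
Solving the pair: q_A = 238/9, q_D = 25/9.
Total output Q = 263/9, so price P = 184 - 3·(263/9) = 289/3.

96.33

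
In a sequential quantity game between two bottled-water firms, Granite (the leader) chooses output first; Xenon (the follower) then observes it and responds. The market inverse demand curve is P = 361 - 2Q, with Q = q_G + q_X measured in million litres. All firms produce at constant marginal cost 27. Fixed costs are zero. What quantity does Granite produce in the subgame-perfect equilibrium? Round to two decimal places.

83.50

The follower Xenon best-responds to any q_G: π_X = (361 - 2Q)q_X - 27q_X.
Follower FOC: 334 - 2q_G - 4q_X = 0, so q_X(q_G) = (334 - 2q_G)/4.
Granite substitutes q_X(q_G) into its own profit: π_G = q_G(361 - 2q_G - (334 - 2q_G)/2) - 27q_G = (194 - q_G)q_G - 27q_G.
Leader FOC: 167 - 2q_G = 0, so q_G = 167/2.
Then q_X = (334 - 2·(167/2))/4 = 167/4.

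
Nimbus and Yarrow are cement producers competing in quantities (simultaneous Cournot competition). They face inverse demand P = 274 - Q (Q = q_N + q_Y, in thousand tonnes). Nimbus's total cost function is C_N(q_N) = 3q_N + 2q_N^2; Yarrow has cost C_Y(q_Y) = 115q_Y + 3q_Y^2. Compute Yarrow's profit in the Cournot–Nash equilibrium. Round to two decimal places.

Nimbus's profit: π_N = (274 - Q)q_N - (3q_N + 2q_N²). Setting ∂π_N/∂q_N = 0: 271 - 6q_N - (q_Y) = 0.
Yarrow's profit: π_Y = (274 - Q)q_Y - (115q_Y + 3q_Y²). Setting ∂π_Y/∂q_Y = 0: 159 - 8q_Y - (q_N) = 0.
Best responses: q_N = (271 - q_Y)/6, q_Y = (159 - q_N)/8.
Solving the pair: q_N = 42.7447, q_Y = 683/47.
Price P = 274 - 57.2766 = 216.7234.
Yarrow's profit: 216.7234·(683/47) - 115·(683/47) - 3(683/47)² = 844.7062.

844.71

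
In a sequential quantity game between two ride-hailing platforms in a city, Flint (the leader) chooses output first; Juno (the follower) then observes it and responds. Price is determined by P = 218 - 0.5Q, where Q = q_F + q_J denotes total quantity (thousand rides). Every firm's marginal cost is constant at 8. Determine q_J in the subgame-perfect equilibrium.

Solve by backward induction. Given q_F, the follower Juno maximises π_J = (218 - (1/2)q_F - (1/2)q_J)q_J - 8q_J.
Follower FOC: 210 - (1/2)q_F - q_J = 0, so q_J(q_F) = (210 - (1/2)q_F).
Flint substitutes q_J(q_F) into its own profit: π_F = q_F(218 - (1/2)q_F - (210 - (1/2)q_F)/2) - 8q_F = (113 - (1/4)q_F)q_F - 8q_F.
Leader FOC: 105 - (1/2)q_F = 0, so q_F = 210.
Then q_J = (210 - (1/2)·210) = 105.

105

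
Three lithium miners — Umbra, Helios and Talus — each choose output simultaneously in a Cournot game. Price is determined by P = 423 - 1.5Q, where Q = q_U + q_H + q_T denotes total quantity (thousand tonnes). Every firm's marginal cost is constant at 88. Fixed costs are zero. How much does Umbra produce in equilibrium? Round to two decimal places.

Each firm earns π_i = (423 - 1.5Q)q_i - 88q_i.
Setting ∂π_i/∂q_i = 0 with rivals' quantities fixed: 335 - 3q_i - (3/2)·Σ_{j≠i} q_j = 0.
With identical firms every q_j equals q_i, so Σ_{j≠i} q_j = 2q_i and 335 = 6q_i, giving q_i = 335/6.

55.83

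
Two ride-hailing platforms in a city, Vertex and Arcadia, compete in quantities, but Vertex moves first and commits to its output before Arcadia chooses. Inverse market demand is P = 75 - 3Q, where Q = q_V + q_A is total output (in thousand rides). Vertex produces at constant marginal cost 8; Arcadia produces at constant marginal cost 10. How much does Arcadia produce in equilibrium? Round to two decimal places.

The follower Arcadia best-responds to any q_V: π_A = (75 - 3Q)q_A - 10q_A.
∂π_A/∂q_A = 65 - 3q_V - 6q_A = 0 gives the reaction function q_A = (65 - 3q_V)/6.
Vertex substitutes q_A(q_V) into its own profit: π_V = q_V(75 - 3q_V - (65 - 3q_V)/2) - 8q_V = (85/2 - (3/2)q_V)q_V - 8q_V.
Leader FOC: 69/2 - 3q_V = 0, so q_V = 23/2.
Then q_A = (65 - 3·(23/2))/6 = 61/12.

5.08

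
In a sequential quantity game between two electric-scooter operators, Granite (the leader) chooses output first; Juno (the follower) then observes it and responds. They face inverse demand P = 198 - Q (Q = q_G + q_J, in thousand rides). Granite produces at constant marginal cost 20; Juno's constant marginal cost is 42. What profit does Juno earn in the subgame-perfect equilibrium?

Solve by backward induction. Given q_G, the follower Juno maximises π_J = (198 - q_G - q_J)q_J - 42q_J.
Follower FOC: 156 - q_G - 2q_J = 0, so q_J(q_G) = (156 - q_G)/2.
The leader anticipates this reaction. Substituting into P = 198 - Q gives P = 120 - (1/2)q_G, so π_G = (120 - (1/2)q_G)q_G - 20q_G.
The leader's first-order condition 100 - q_G = 0 yields q_G = 100.
Then q_J = (156 - 100)/2 = 28.
Price P = 198 - 128 = 70.
Juno's profit: (70 - 42)·28 = 784.

784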